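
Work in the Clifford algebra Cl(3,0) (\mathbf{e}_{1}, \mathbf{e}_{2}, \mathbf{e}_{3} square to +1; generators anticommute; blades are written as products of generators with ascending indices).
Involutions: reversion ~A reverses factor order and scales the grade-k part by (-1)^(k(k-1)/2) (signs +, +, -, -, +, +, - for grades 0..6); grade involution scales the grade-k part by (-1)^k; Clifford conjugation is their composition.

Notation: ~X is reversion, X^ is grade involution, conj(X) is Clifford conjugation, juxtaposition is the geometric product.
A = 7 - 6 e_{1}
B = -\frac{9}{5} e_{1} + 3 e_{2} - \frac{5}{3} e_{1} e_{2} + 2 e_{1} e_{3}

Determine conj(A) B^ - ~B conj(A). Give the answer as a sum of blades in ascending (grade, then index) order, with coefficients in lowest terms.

first term: \frac{54}{5} + \frac{63}{5} e_{1} - 31 e_{2} + 12 e_{3} - \frac{89}{3} e_{1} e_{2} + 14 e_{1} e_{3}
second term: -\frac{54}{5} - \frac{63}{5} e_{1} + 11 e_{2} + 12 e_{3} - \frac{19}{3} e_{1} e_{2} - 14 e_{1} e_{3}
Answer: \frac{108}{5} + \frac{126}{5} e_{1} - 42 e_{2} - \frac{70}{3} e_{1} e_{2} + 28 e_{1} e_{3}


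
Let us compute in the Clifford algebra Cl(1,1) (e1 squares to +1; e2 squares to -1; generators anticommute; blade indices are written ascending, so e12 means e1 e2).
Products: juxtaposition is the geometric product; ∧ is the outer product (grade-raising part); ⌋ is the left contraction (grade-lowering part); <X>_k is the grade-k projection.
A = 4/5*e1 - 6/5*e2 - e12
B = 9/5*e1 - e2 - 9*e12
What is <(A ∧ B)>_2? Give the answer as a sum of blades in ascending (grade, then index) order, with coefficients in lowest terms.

step 1: 34/25*e12
step 2: 34/25*e12
Answer: 34/25*e12


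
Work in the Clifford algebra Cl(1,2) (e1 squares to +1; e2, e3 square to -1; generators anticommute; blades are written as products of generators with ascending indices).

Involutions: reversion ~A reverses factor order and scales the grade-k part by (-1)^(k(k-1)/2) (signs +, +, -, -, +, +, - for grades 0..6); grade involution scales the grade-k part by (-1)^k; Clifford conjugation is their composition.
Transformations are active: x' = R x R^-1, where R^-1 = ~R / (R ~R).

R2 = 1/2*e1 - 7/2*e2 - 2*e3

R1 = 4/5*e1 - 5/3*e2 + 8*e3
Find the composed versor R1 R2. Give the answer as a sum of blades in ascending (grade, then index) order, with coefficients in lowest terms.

Distribute over the terms of R1 (each basis-blade product reordered to ascending indices, repeated generators contracted through their squares):
(4/5*e1) R2 = 2/5 - 14/5*e1 e2 - 8/5*e1 e3
(-5/3*e2) R2 = -35/6 + 5/6*e1 e2 + 10/3*e2 e3
(8*e3) R2 = 16 - 4*e1 e3 + 28*e2 e3
Summing the partial products and collecting blades:
Answer: 317/30 - 59/30*e1 e2 - 28/5*e1 e3 + 94/3*e2 e3


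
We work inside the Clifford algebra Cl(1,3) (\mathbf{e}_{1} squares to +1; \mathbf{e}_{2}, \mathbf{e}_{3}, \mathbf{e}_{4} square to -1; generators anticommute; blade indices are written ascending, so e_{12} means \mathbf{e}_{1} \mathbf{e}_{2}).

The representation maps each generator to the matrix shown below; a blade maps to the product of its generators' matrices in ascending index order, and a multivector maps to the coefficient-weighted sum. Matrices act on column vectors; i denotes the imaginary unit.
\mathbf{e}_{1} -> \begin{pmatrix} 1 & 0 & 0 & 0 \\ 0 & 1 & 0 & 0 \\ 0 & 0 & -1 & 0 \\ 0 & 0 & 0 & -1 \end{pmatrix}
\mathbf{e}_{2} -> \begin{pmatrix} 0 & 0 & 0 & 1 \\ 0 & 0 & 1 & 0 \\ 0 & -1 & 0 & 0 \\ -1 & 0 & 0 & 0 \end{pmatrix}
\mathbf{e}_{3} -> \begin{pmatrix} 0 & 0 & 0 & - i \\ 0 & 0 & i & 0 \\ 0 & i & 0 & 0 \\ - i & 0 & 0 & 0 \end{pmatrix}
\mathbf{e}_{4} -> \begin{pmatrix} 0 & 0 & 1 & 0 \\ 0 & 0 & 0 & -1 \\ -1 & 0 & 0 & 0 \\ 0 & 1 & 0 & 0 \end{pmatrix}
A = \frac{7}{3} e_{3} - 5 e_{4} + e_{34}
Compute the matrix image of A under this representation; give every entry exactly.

Bivector images (products of the table entries): rho(e_{34}) = rho(\mathbf{e}_{3})rho(\mathbf{e}_{4}) = \begin{pmatrix} 0 & - i & 0 & 0 \\ - i & 0 & 0 & 0 \\ 0 & 0 & 0 & - i \\ 0 & 0 & - i & 0 \end{pmatrix}.
M = (\frac{7}{3})*rho(e_{3}) + (-5)*rho(e_{4}) + (1)*rho(e_{34}), summed entrywise:
Answer: \begin{pmatrix} 0 & - i & -5 & - \frac{7 i}{3} \\ - i & 0 & \frac{7 i}{3} & 5 \\ 5 & \frac{7 i}{3} & 0 & - i \\ - \frac{7 i}{3} & -5 & - i & 0 \end{pmatrix}


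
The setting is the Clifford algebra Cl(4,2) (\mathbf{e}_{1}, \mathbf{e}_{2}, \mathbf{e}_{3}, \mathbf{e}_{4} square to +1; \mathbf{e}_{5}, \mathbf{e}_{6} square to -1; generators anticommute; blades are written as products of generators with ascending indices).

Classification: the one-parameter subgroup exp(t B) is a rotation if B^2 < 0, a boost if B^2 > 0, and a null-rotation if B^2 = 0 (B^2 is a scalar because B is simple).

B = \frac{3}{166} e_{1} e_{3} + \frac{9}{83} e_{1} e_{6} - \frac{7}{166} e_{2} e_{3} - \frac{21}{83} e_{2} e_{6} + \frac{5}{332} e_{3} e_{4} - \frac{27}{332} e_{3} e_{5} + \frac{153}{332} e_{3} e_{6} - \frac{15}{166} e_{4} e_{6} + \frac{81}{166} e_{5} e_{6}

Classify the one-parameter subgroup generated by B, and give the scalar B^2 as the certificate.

B^2 term by term: the squares give (\frac{3}{166})^2*(e_{1} e_{3})^2 + (\frac{9}{83})^2*(e_{1} e_{6})^2 + (-\frac{7}{166})^2*(e_{2} e_{3})^2 + (-\frac{21}{83})^2*(e_{2} e_{6})^2 + (\frac{5}{332})^2*(e_{3} e_{4})^2 + (-\frac{27}{332})^2*(e_{3} e_{5})^2 + (\frac{153}{332})^2*(e_{3} e_{6})^2 + (-\frac{15}{166})^2*(e_{4} e_{6})^2 + (\frac{81}{166})^2*(e_{5} e_{6})^2 = \frac{9}{27556}*(-1) + \frac{81}{6889}*(+1) + \frac{49}{27556}*(-1) + \frac{441}{6889}*(+1) + \frac{25}{110224}*(-1) + \frac{729}{110224}*(+1) + \frac{23409}{110224}*(+1) + \frac{225}{27556}*(+1) + \frac{6561}{27556}*(-1) = \frac{1}{16} (each basis 2-blade squares to minus the product of its generators' squares); cross terms between blades sharing an index anticommute and cancel; the commuting (index-disjoint) pairs give grade-4 terms 2*c*c'*(blade product), which cancel blade by blade — e_{1} e_{2} e_{3} e_{6}: \frac{63}{6889} - \frac{63}{6889} = 0; e_{1} e_{3} e_{4} e_{6}: -\frac{45}{13778} + \frac{45}{13778} = 0; e_{1} e_{3} e_{5} e_{6}: \frac{243}{13778} - \frac{243}{13778} = 0; e_{2} e_{3} e_{4} e_{6}: \frac{105}{13778} - \frac{105}{13778} = 0; e_{2} e_{3} e_{5} e_{6}: -\frac{567}{13778} + \frac{567}{13778} = 0; e_{3} e_{4} e_{5} e_{6}: \frac{405}{27556} - \frac{405}{27556} = 0 — confirming B is simple. So B^2 = \frac{1}{16}.
Answer: boost, certificate B^2 = \frac{1}{16}. Note: conjugating B changes its blade decomposition but never the scalar B^2 = \frac{1}{16}, whose sign settles the classification.


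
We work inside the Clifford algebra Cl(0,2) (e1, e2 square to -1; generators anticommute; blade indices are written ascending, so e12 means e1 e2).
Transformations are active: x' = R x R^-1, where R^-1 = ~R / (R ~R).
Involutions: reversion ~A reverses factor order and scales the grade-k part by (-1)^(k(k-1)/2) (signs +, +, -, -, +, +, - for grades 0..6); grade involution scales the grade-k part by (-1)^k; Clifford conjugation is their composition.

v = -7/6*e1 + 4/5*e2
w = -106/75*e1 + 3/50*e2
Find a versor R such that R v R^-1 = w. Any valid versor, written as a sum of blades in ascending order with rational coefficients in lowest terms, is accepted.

Sketch: the shared square -1801/900 makes R = v + w = -129/50*e1 + 43/50*e2 the natural versor; its sandwich fixes that direction, negates (v - w)/2, and sends v to w.
Answer: -129/50*e1 + 43/50*e2


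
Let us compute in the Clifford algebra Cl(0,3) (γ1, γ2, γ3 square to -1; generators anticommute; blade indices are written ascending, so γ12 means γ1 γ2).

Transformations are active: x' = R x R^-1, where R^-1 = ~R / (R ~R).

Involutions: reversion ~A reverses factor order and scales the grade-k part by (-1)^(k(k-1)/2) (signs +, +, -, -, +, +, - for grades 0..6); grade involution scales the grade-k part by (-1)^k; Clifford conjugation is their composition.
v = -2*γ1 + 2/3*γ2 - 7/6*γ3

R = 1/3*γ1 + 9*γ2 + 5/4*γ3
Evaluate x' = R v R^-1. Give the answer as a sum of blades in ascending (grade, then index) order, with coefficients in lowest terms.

~R = 1/3*γ1 + 9*γ2 + 5/4*γ3, and R ~R = -11905/144, so R^-1 = ~R / (-11905/144).
R v = -31/8 + 164/9*γ12 + 19/9*γ13 - 34/3*γ23
Answer: 24182/11905*γ1 + 6322/35715*γ2 + 18341/14286*γ3


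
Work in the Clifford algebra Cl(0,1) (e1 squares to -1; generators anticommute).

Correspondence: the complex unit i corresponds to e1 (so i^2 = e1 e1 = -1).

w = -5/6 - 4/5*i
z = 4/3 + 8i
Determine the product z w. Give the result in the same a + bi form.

In blades: z = 4/3 + 8*e1, w = -5/6 - 4/5*e1.
Distribute z over w term by term (generator squares from the signature, products reordered to ascending indices): (4/3)*w = -10/9 - 16/15*e1; (8*e1)*w = 32/5 - 20/3*e1.
Sum: 238/45 - 116/15*e1; translating back through the correspondence:
Answer: 238/45 - 116/15*i


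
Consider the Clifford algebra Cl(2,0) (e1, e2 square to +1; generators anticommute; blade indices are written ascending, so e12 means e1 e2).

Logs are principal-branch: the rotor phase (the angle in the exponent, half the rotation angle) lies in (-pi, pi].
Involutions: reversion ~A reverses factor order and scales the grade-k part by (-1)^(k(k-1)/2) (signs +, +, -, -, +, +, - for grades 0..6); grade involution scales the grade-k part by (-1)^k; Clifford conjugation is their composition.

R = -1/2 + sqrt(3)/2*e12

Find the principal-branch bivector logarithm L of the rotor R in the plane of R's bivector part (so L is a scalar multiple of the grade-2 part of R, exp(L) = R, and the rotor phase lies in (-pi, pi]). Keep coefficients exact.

The scalar part of R is -1/2, so the principal-branch rotor phase is pinned; divide the bivector part by its sine to get the unit plane — L is the phase times that plane.
Concretely: cos(phase) = -1/2 gives phase = ±2*pi/3, and since phase/sin(phase) is even the sign is immaterial: L = (phase/sin(phase)) * <R>_2 = (4*sqrt(3)*pi/9) * <R>_2.
Answer: 2*pi/3*e12


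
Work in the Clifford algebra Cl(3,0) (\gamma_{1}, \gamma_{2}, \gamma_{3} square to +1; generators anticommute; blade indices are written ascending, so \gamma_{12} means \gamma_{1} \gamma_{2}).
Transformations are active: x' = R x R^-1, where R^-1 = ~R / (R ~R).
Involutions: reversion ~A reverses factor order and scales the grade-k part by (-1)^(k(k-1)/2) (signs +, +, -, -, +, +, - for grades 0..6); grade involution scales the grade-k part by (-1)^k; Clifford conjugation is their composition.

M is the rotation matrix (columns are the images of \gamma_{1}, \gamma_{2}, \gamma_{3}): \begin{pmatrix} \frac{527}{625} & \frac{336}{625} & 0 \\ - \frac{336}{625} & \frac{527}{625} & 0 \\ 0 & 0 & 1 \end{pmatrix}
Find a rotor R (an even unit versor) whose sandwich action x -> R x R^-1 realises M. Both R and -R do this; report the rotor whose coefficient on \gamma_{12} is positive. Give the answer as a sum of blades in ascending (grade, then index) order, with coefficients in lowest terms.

Method: write R = a + b12*\gamma_{12} + b13*\gamma_{13} + b23*\gamma_{23} with a^2 + b12^2 + b13^2 + b23^2 = 1 (so R^-1 = ~R). Expanding the columns R e_j ~R gives tr M = 4a^2 - 1 and, from the antisymmetric part, M21 - M12 = -4a*b12, M13 - M31 = 4a*b13, M32 - M23 = -4a*b23.
Here tr M = \frac{1679}{625}, so a^2 = (1 + tr M)/4 = \frac{576}{625} and a = ±\frac{24}{25}. Taking a = \frac{24}{25}: M21 - M12 = -\frac{672}{625}, M13 - M31 = 0, M32 - M23 = 0, giving b12 = \frac{7}{25}, b13 = 0, b23 = 0, i.e. R = \frac{24}{25} + \frac{7}{25} \gamma_{12}.
Its \gamma_{12} coefficient is already positive.
Answer: \frac{24}{25} + \frac{7}{25} \gamma_{12}. Why the constraint matters: R and -R act identically through the sandwich — M has trace \frac{1679}{625} either way — so only the sign condition on \gamma_{12} picks one of the two preimages.


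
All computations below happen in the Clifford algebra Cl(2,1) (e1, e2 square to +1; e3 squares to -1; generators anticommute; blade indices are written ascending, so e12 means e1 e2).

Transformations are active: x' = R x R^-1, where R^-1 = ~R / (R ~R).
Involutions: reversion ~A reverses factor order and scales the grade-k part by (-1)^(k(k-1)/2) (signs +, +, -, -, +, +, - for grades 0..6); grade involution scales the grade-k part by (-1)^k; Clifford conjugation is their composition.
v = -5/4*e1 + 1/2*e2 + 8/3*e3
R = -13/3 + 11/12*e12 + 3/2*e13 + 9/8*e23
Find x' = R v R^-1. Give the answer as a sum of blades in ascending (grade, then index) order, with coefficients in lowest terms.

~R = -13/3 - 11/12*e12 - 3/2*e13 - 9/8*e23, and R ~R = 9275/576, so R^-1 = ~R / (9275/576).
R v = 15/8*e1 - 193/48*e2 - 1475/144*e3 + 83/288*e123
Answer: 1063/5300*e1 + 6373/3710*e2 + 80113/27825*e3


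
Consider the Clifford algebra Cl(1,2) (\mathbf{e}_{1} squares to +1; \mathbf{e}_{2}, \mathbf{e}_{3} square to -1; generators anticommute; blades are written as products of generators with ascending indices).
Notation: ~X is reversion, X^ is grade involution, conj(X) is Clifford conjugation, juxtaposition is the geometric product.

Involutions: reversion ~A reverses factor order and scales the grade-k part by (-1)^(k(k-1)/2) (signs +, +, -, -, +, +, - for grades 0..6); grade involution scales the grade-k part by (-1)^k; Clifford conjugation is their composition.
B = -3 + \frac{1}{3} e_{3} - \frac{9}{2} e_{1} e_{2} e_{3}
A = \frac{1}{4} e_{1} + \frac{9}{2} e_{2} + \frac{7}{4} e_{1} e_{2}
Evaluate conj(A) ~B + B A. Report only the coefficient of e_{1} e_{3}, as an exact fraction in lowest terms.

first term: \frac{3}{4} e_{1} + \frac{27}{2} e_{2} - \frac{63}{8} e_{3} + \frac{21}{4} e_{1} e_{2} - \frac{61}{3} e_{1} e_{3} - \frac{21}{8} e_{2} e_{3} - \frac{7}{12} e_{1} e_{2} e_{3}
second term: -\frac{3}{4} e_{1} - \frac{27}{2} e_{2} - \frac{63}{8} e_{3} - \frac{21}{4} e_{1} e_{2} - \frac{61}{3} e_{1} e_{3} - \frac{21}{8} e_{2} e_{3} + \frac{7}{12} e_{1} e_{2} e_{3}
Answer: -\frac{122}{3}


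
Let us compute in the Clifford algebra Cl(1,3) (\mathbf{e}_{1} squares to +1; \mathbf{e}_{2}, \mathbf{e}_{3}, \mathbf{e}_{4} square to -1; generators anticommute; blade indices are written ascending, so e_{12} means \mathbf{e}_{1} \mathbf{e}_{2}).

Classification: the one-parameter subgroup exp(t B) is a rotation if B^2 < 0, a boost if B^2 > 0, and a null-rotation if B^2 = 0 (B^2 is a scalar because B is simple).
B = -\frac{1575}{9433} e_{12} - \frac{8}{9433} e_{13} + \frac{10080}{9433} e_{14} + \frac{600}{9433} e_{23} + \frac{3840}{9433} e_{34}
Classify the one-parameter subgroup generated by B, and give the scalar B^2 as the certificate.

B^2 term by term: the squares give (-\frac{1575}{9433})^2*(e_{12})^2 + (-\frac{8}{9433})^2*(e_{13})^2 + (\frac{10080}{9433})^2*(e_{14})^2 + (\frac{600}{9433})^2*(e_{23})^2 + (\frac{3840}{9433})^2*(e_{34})^2 = \frac{2480625}{88981489}*(+1) + \frac{64}{88981489}*(+1) + \frac{101606400}{88981489}*(+1) + \frac{360000}{88981489}*(-1) + \frac{14745600}{88981489}*(-1) = 1 (each basis 2-blade squares to minus the product of its generators' squares); cross terms between blades sharing an index anticommute and cancel; the commuting (index-disjoint) pairs give grade-4 terms 2*c*c'*(blade product), which cancel blade by blade — e_{1234}: -\frac{12096000}{88981489} + \frac{12096000}{88981489} = 0 — confirming B is simple. So B^2 = 1.
Answer: boost, certificate B^2 = 1. Certificate logic: 1 is a conjugation-invariant scalar, so its sign fixes rotation versus boost versus null-rotation outright.


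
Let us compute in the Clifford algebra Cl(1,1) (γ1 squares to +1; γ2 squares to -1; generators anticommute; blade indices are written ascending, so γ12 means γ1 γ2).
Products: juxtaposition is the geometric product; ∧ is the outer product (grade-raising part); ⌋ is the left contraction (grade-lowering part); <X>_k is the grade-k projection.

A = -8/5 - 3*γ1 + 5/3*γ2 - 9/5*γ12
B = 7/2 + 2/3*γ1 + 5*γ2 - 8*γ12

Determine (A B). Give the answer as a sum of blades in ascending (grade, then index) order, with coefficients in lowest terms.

step 1: -23/15 - 159/10*γ1 + 691/30*γ2 - 173/18*γ12
Answer: -23/15 - 159/10*γ1 + 691/30*γ2 - 173/18*γ12


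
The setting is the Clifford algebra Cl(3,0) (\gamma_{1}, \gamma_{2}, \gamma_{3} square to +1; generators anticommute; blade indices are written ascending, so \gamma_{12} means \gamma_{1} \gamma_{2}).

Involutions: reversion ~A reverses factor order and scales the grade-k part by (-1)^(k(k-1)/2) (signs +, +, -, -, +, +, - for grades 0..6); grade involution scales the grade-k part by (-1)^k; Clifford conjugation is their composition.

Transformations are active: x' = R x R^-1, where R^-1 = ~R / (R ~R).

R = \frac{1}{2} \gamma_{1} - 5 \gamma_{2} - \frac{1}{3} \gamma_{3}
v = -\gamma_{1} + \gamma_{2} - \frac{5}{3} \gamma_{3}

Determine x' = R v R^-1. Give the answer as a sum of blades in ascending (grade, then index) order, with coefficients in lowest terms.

~R = \frac{1}{2} \gamma_{1} - 5 \gamma_{2} - \frac{1}{3} \gamma_{3}, and R ~R = \frac{913}{36}, so R^-1 = ~R / (\frac{913}{36}).
R v = -\frac{89}{18} - \frac{9}{2} \gamma_{12} - \frac{7}{6} \gamma_{13} + \frac{26}{3} \gamma_{23}
Answer: \frac{735}{913} \gamma_{1} + \frac{867}{913} \gamma_{2} + \frac{4921}{2739} \gamma_{3}


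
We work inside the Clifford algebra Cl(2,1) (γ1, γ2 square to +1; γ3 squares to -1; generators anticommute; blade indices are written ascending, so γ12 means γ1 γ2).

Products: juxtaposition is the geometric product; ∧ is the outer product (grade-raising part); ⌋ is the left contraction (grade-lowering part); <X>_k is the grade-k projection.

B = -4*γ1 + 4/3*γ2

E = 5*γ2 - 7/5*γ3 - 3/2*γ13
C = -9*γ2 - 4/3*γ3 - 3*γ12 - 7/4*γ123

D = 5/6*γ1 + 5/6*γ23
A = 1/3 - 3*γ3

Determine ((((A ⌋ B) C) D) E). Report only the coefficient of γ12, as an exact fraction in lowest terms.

step 1: -4/3*γ1 + 4/9*γ2
step 2: -4 + 4/3*γ1 + 4*γ2 + 12*γ12 + 23/9*γ13 + 47/27*γ23
step 3: 415/162 - 10/3*γ1 - 10*γ2 + 65/54*γ3 - 65/54*γ12 + 10*γ13 - 10/3*γ23 + 415/162*γ123
step 4: -3419/54 + 667/108*γ1 + 3883/324*γ2 + 2929/162*γ3 - 2929/162*γ12 - 3883/324*γ13 + 667/108*γ23 - 3419/54*γ123
Answer: -2929/162


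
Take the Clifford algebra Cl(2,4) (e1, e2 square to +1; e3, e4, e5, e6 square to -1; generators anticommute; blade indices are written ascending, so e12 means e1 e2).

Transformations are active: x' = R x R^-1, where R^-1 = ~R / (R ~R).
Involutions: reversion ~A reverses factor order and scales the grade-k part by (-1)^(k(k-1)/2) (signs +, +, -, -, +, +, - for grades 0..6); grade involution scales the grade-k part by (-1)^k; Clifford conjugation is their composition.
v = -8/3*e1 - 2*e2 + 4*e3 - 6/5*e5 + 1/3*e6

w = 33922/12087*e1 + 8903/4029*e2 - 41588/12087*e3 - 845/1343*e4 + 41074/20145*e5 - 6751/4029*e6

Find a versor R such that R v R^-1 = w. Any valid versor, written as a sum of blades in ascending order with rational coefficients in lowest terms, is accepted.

Why this works: both vectors square to -161/25, so q(v) = q(w) and R = v + w = 1690/12087*e1 + 845/4029*e2 + 6760/12087*e3 - 845/1343*e4 + 3380/4029*e5 - 5408/4029*e6 carries v to w — its own direction survives, the complement (v - w)/2 flips.
Answer: 1690/12087*e1 + 845/4029*e2 + 6760/12087*e3 - 845/1343*e4 + 3380/4029*e5 - 5408/4029*e6


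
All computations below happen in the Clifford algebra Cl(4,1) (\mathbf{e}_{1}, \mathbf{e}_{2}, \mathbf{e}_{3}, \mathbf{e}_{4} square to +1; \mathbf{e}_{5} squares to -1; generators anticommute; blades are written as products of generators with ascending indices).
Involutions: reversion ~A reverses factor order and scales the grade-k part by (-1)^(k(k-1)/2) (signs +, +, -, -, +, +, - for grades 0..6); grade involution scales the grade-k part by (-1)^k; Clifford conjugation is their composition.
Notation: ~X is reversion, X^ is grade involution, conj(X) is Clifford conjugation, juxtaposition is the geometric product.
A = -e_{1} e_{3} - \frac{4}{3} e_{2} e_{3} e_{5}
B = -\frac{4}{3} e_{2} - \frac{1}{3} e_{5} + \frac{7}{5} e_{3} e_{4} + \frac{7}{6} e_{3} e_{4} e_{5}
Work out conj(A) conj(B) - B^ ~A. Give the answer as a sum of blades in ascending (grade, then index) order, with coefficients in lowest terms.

first term: -\frac{7}{5} e_{1} e_{4} + \frac{4}{9} e_{2} e_{3} + \frac{14}{9} e_{2} e_{4} - \frac{16}{9} e_{3} e_{5} - \frac{4}{3} e_{1} e_{2} e_{3} + \frac{1}{3} e_{1} e_{3} e_{5} + \frac{7}{6} e_{1} e_{4} e_{5} + \frac{28}{15} e_{2} e_{4} e_{5}
second term: -\frac{7}{5} e_{1} e_{4} - \frac{4}{9} e_{2} e_{3} - \frac{14}{9} e_{2} e_{4} + \frac{16}{9} e_{3} e_{5} - \frac{4}{3} e_{1} e_{2} e_{3} + \frac{1}{3} e_{1} e_{3} e_{5} + \frac{7}{6} e_{1} e_{4} e_{5} - \frac{28}{15} e_{2} e_{4} e_{5}
Answer: \frac{8}{9} e_{2} e_{3} + \frac{28}{9} e_{2} e_{4} - \frac{32}{9} e_{3} e_{5} + \frac{56}{15} e_{2} e_{4} e_{5}


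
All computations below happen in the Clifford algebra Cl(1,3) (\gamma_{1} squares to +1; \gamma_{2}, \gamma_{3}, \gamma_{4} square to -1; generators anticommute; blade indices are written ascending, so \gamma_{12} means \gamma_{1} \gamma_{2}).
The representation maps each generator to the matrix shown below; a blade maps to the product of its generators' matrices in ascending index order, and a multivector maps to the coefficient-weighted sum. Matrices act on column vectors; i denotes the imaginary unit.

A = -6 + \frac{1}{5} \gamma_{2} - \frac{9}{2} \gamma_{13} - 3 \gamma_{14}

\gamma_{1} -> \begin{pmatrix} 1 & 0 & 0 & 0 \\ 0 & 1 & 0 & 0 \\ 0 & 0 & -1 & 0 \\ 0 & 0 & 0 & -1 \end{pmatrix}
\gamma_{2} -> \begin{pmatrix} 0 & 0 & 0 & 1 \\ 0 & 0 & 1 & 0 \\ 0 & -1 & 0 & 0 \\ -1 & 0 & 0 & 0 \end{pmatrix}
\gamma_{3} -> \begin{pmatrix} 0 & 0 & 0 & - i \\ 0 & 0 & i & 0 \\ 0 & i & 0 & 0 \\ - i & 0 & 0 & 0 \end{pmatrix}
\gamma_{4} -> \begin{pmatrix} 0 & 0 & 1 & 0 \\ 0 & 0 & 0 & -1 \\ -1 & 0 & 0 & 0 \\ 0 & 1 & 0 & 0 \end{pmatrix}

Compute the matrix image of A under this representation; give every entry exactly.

Bivector images (products of the table entries): rho(\gamma_{13}) = rho(\gamma_{1})rho(\gamma_{3}) = \begin{pmatrix} 0 & 0 & 0 & - i \\ 0 & 0 & i & 0 \\ 0 & - i & 0 & 0 \\ i & 0 & 0 & 0 \end{pmatrix}; rho(\gamma_{14}) = rho(\gamma_{1})rho(\gamma_{4}) = \begin{pmatrix} 0 & 0 & 1 & 0 \\ 0 & 0 & 0 & -1 \\ 1 & 0 & 0 & 0 \\ 0 & -1 & 0 & 0 \end{pmatrix}.
M = (-6)*1 + (\frac{1}{5})*rho(\gamma_{2}) + (-\frac{9}{2})*rho(\gamma_{13}) + (-3)*rho(\gamma_{14}), summed entrywise (1 is the identity matrix):
Answer: \begin{pmatrix} -6 & 0 & -3 & \frac{1}{5} + \frac{9 i}{2} \\ 0 & -6 & \frac{1}{5} - \frac{9 i}{2} & 3 \\ -3 & - \frac{1}{5} + \frac{9 i}{2} & -6 & 0 \\ - \frac{1}{5} - \frac{9 i}{2} & 3 & 0 & -6 \end{pmatrix}


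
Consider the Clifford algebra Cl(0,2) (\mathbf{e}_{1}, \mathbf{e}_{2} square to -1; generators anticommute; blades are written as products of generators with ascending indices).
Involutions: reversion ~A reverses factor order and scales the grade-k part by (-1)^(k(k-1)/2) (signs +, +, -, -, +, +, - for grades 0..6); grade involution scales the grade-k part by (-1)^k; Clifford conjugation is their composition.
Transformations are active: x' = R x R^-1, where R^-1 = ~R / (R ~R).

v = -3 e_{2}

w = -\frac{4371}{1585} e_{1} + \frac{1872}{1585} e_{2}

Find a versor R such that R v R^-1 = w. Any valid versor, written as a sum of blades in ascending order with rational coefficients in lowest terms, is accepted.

Why this works: both vectors square to -9, so q(v) = q(w) and R = v + w = -\frac{4371}{1585} e_{1} - \frac{2883}{1585} e_{2} carries v to w — its own direction survives, the complement (v - w)/2 flips.
Answer: -\frac{4371}{1585} e_{1} - \frac{2883}{1585} e_{2}


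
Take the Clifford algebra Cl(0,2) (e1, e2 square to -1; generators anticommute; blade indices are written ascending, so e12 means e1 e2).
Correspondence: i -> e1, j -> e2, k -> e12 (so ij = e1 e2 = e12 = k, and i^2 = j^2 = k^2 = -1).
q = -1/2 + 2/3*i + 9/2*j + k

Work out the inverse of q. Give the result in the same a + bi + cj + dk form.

In blades: q = -1/2 + 2/3*e1 + 9/2*e2 + e12.
With qbar = -1/2 - 2/3*e1 - 9/2*e2 - e12 (scalar fixed, mapped units negated), q qbar = 395/18 (the sum of squared coefficients), so q^-1 = qbar / (395/18) = -9/395 - 12/395*e1 - 81/395*e2 - 18/395*e12; translating back:
Answer: -9/395 - 12/395*i - 81/395*j - 18/395*k


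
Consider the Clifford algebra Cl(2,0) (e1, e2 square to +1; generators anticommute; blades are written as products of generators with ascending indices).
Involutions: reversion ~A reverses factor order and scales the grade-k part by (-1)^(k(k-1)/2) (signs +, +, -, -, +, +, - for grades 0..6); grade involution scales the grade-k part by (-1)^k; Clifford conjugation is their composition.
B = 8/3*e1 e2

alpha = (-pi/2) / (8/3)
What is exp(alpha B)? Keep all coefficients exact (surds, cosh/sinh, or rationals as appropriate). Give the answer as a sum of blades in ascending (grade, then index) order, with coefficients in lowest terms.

B^2 = (8/3)^2*(e1 e2)^2 = 64/9*(-1) = -64/9 (a basis 2-blade squares to minus the product of its generators' squares).
B^2 = -64/9 — B^2 < 0, so the exponential closes trigonometrically: l = 8/3, alpha*l = -pi/2, so exp(alpha B) = cos(-pi/2) + (sin(-pi/2)/(8/3))*B = 0 + (-3/8)*B.
Answer: -e1 e2


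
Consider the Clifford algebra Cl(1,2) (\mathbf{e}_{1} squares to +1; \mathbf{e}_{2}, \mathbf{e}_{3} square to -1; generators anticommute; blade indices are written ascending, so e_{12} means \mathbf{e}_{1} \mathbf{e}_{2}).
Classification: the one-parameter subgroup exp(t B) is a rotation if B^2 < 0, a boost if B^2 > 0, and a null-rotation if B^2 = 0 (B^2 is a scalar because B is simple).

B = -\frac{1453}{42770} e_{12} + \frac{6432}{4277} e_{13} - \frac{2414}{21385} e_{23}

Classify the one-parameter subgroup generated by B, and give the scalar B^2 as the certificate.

B^2 term by term: the squares give (-\frac{1453}{42770})^2*(e_{12})^2 + (\frac{6432}{4277})^2*(e_{13})^2 + (-\frac{2414}{21385})^2*(e_{23})^2 = \frac{2111209}{1829272900}*(+1) + \frac{41370624}{18292729}*(+1) + \frac{5827396}{457318225}*(-1) = \frac{9}{4} (each basis 2-blade squares to minus the product of its generators' squares); cross terms between blades sharing an index anticommute and cancel. So B^2 = \frac{9}{4}.
Answer: boost, certificate B^2 = \frac{9}{4}. The invariant at work: B^2 = \frac{9}{4} is unchanged by conjugation, hence its sign classifies the subgroup whatever basis B is written in.


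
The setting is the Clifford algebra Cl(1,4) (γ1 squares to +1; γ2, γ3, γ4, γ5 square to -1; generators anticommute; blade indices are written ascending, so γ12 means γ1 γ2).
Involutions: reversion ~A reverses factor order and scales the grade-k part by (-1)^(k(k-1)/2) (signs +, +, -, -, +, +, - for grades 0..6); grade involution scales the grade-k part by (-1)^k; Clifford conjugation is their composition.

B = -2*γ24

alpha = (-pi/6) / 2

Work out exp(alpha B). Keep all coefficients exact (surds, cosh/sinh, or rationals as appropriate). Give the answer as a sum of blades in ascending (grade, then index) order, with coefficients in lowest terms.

B^2 = (-2)^2*(γ24)^2 = 4*(-1) = -4 (a basis 2-blade squares to minus the product of its generators' squares).
B^2 = -4 — B^2 < 0, so the exponential closes trigonometrically: l = 2, alpha*l = -pi/6, so exp(alpha B) = cos(-pi/6) + (sin(-pi/6)/2)*B = sqrt(3)/2 + (-1/4)*B.
Answer: sqrt(3)/2 + 1/2*γ24


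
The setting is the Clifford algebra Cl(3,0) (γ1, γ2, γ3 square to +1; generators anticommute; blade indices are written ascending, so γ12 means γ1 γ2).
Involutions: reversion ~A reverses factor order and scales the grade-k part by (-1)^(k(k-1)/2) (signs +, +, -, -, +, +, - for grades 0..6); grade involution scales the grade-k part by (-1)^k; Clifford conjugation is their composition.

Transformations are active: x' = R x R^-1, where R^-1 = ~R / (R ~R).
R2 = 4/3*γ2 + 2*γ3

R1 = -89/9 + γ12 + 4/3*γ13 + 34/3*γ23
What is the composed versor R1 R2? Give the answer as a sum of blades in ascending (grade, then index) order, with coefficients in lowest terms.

Distribute over the terms of R2 (each basis-blade product reordered to ascending indices, repeated generators contracted through their squares):
R1 (4/3*γ2) = 4/3*γ1 - 356/27*γ2 - 136/9*γ3 - 16/9*γ123
R1 (2*γ3) = 8/3*γ1 + 68/3*γ2 - 178/9*γ3 + 2*γ123
Summing the partial products and collecting blades:
Answer: 4*γ1 + 256/27*γ2 - 314/9*γ3 + 2/9*γ123


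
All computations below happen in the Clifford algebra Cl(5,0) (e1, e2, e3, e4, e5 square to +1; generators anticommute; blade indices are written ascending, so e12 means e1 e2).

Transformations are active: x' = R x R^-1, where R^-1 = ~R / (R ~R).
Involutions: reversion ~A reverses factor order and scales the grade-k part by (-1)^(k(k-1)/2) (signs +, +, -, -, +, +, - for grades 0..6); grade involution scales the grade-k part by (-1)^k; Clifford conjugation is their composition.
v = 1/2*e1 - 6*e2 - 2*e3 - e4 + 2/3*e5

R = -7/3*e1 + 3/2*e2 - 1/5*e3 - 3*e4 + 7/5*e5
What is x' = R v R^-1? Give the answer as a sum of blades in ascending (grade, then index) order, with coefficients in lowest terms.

~R = -7/3*e1 + 3/2*e2 - 1/5*e3 - 3*e4 + 7/5*e5, and R ~R = 673/36, so R^-1 = ~R / (673/36).
R v = -35/6 + 53/4*e12 + 143/30*e13 + 23/6*e14 - 203/90*e15 - 21/5*e23 - 39/2*e24 + 47/5*e25 - 29/5*e34 + 8/3*e35 - 3/5*e45
Answer: 1287/1346*e1 + 3408/673*e2 + 1430/673*e3 + 1933/673*e4 - 3110/2019*e5


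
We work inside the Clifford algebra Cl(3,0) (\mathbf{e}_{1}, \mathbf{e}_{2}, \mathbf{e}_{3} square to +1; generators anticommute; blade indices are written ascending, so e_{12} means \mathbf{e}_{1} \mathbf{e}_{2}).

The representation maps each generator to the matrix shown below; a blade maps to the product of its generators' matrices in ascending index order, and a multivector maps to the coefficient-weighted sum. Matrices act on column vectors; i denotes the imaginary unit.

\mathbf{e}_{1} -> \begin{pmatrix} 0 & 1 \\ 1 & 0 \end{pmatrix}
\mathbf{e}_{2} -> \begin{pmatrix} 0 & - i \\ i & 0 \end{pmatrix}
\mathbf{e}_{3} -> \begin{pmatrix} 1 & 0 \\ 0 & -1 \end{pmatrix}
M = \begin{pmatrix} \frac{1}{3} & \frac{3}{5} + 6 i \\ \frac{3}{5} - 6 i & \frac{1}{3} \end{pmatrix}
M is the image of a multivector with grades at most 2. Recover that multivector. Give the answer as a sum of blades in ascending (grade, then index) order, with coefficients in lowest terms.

Method: 1, rho(e_{1}), rho(e_{2}), rho(e_{3}) form a trace-orthogonal basis of the 2x2 complex matrices (tr(X Y) = 2 if X = Y, else 0), so M = m0*1 + m1*rho(e_{1}) + m2*rho(e_{2}) + m3*rho(e_{3}) with m0 = tr(M)/2 = \frac{1}{3}, m1 = tr(M rho(e_{1}))/2 = \frac{3}{5}, m2 = tr(M rho(e_{2}))/2 = -6, m3 = tr(M rho(e_{3}))/2 = 0.
Multiplying table entries, the bivector images are rho(e_{12}) = i*rho(e_{3}), rho(e_{13}) = -i*rho(e_{2}), rho(e_{23}) = i*rho(e_{1}); with real blade coefficients the real parts of m0..m3 are the coefficients of 1, e_{1}, e_{2}, e_{3} and the imaginary parts give the bivectors (e_{23}: Im m1, e_{13}: -Im m2, e_{12}: Im m3).
Answer: \frac{1}{3} + \frac{3}{5} e_{1} - 6 e_{2}


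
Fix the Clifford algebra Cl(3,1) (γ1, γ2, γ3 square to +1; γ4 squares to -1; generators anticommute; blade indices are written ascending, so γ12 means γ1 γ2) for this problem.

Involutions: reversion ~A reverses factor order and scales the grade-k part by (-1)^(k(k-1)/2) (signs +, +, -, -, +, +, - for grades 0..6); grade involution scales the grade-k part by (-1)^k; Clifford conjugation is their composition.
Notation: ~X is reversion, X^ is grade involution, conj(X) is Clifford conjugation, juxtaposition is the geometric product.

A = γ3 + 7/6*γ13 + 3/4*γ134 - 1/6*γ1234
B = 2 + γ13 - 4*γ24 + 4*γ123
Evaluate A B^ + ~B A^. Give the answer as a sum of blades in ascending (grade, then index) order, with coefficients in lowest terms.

first term: -7/6 - γ1 - 14/3*γ2 + 2*γ3 - 1/12*γ4 - 4*γ12 + 5/3*γ13 + 17/6*γ24 + 3*γ123 + 3/2*γ134 + 4*γ234 + 13/3*γ1234
second term: 7/6 + γ1 - 14/3*γ2 - 2*γ3 - 17/12*γ4 + 4*γ12 + 3*γ13 + 19/6*γ24 - 3*γ123 - 3/2*γ134 + 4*γ234 - 5*γ1234
Answer: -28/3*γ2 - 3/2*γ4 + 14/3*γ13 + 6*γ24 + 8*γ234 - 2/3*γ1234


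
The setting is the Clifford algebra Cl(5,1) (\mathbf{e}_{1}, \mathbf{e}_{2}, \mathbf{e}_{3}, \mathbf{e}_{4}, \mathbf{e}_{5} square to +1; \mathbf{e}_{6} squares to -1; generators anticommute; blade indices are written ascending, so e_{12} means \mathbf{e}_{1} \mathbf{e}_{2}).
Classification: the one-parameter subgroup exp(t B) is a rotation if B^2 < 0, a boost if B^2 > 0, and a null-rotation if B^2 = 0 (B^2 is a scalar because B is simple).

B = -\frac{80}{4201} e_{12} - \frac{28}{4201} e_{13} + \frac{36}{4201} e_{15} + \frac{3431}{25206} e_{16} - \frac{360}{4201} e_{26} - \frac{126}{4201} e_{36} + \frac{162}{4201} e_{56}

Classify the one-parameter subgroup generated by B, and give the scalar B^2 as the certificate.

B^2 term by term: the squares give (-\frac{80}{4201})^2*(e_{12})^2 + (-\frac{28}{4201})^2*(e_{13})^2 + (\frac{36}{4201})^2*(e_{15})^2 + (\frac{3431}{25206})^2*(e_{16})^2 + (-\frac{360}{4201})^2*(e_{26})^2 + (-\frac{126}{4201})^2*(e_{36})^2 + (\frac{162}{4201})^2*(e_{56})^2 = \frac{6400}{17648401}*(-1) + \frac{784}{17648401}*(-1) + \frac{1296}{17648401}*(-1) + \frac{11771761}{635342436}*(+1) + \frac{129600}{17648401}*(+1) + \frac{15876}{17648401}*(+1) + \frac{26244}{17648401}*(+1) = \frac{1}{36} (each basis 2-blade squares to minus the product of its generators' squares); cross terms between blades sharing an index anticommute and cancel; the commuting (index-disjoint) pairs give grade-4 terms 2*c*c'*(blade product), which cancel blade by blade — e_{1236}: \frac{20160}{17648401} - \frac{20160}{17648401} = 0; e_{1256}: -\frac{25920}{17648401} + \frac{25920}{17648401} = 0; e_{1356}: -\frac{9072}{17648401} + \frac{9072}{17648401} = 0 — confirming B is simple. So B^2 = \frac{1}{36}.
Answer: boost, certificate B^2 = \frac{1}{36}. Note: conjugating B changes its blade decomposition but never the scalar B^2 = \frac{1}{36}, whose sign settles the classification.


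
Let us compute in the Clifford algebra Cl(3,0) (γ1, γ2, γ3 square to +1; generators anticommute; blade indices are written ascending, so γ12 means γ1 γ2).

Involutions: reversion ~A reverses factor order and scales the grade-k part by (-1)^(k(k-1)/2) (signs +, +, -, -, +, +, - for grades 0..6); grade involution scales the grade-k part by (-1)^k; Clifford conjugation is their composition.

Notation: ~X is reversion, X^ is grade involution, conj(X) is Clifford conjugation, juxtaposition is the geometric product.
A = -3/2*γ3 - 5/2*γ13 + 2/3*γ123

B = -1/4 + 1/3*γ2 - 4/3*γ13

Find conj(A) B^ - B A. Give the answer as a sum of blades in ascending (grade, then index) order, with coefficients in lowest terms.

first term: 10/3 + 2*γ1 - 8/9*γ2 - 3/8*γ3 - 29/72*γ13 + 1/2*γ23 + 2/3*γ123
second term: -10/3 + 2*γ1 - 8/9*γ2 + 3/8*γ3 + 29/72*γ13 - 1/2*γ23 + 2/3*γ123
Answer: 20/3 - 3/4*γ3 - 29/36*γ13 + γ23


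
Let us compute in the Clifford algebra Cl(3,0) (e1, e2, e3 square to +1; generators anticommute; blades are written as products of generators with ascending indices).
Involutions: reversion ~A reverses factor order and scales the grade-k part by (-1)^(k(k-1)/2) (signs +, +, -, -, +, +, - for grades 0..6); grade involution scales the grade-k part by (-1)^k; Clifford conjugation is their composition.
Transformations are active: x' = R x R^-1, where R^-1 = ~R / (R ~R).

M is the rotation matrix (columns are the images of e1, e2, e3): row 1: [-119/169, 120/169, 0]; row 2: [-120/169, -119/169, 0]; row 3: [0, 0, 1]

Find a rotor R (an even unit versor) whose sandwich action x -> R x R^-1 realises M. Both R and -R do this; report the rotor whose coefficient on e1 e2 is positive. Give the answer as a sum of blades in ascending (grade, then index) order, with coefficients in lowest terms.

Method: write R = a + b12*e1 e2 + b13*e1 e3 + b23*e2 e3 with a^2 + b12^2 + b13^2 + b23^2 = 1 (so R^-1 = ~R). Expanding the columns R e_j ~R gives tr M = 4a^2 - 1 and, from the antisymmetric part, M21 - M12 = -4a*b12, M13 - M31 = 4a*b13, M32 - M23 = -4a*b23.
Here tr M = -69/169, so a^2 = (1 + tr M)/4 = 25/169 and a = ±5/13. Taking a = 5/13: M21 - M12 = -240/169, M13 - M31 = 0, M32 - M23 = 0, giving b12 = 12/13, b13 = 0, b23 = 0, i.e. R = 5/13 + 12/13*e1 e2.
Its e1 e2 coefficient is already positive.
Answer: 5/13 + 12/13*e1 e2. Uniqueness: Spin(3) -> SO(3) maps R and -R to the same rotation of trace -69/169; fixing the sign of the e1 e2 coefficient removes the ambiguity.


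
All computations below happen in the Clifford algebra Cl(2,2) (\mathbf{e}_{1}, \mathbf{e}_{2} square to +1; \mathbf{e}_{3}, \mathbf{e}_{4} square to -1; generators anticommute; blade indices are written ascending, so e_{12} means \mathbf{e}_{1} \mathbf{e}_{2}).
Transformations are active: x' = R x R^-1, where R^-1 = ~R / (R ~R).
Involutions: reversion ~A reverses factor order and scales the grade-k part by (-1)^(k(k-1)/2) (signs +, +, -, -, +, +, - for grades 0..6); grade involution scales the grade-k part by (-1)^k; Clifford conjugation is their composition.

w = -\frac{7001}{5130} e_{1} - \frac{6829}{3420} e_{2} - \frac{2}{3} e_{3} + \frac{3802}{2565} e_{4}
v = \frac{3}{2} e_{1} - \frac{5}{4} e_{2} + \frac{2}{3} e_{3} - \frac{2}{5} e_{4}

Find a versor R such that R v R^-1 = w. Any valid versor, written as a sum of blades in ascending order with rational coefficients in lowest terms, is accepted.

Equal squares first: v^2 = w^2 = \frac{11549}{3600}. Then v + w = \frac{347}{2565} e_{1} - \frac{2776}{855} e_{2} + \frac{2776}{2565} e_{4} is a versor taking v to w, provided it is invertible.
Answer: \frac{347}{2565} e_{1} - \frac{2776}{855} e_{2} + \frac{2776}{2565} e_{4}


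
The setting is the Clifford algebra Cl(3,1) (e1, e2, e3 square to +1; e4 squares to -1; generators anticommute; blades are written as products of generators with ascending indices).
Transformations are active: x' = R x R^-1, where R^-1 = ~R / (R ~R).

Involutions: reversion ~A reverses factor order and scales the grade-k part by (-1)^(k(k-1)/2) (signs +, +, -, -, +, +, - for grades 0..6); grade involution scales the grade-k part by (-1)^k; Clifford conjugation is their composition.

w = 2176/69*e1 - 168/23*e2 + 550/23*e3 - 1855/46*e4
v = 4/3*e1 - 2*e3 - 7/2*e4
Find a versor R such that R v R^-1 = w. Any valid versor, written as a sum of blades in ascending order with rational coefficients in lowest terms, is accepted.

A norm check does it: q(v) = q(w) = -233/36, hence R = v + w = 756/23*e1 - 168/23*e2 + 504/23*e3 - 1008/23*e4 realises the map — parallel part kept, (v - w)/2 negated, v carried to w.
Answer: 756/23*e1 - 168/23*e2 + 504/23*e3 - 1008/23*e4


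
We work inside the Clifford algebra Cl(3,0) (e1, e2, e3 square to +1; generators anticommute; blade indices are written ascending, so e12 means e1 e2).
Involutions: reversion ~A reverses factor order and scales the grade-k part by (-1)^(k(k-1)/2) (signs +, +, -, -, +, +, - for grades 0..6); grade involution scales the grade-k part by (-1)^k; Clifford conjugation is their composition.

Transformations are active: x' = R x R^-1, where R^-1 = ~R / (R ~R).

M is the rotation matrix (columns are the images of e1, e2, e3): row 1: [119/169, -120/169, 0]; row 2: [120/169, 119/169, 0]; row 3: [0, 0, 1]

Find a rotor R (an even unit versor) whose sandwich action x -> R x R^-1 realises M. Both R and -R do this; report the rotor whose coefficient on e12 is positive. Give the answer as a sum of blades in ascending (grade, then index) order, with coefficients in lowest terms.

Method: write R = a + b12*e12 + b13*e13 + b23*e23 with a^2 + b12^2 + b13^2 + b23^2 = 1 (so R^-1 = ~R). Expanding the columns R e_j ~R gives tr M = 4a^2 - 1 and, from the antisymmetric part, M21 - M12 = -4a*b12, M13 - M31 = 4a*b13, M32 - M23 = -4a*b23.
Here tr M = 407/169, so a^2 = (1 + tr M)/4 = 144/169 and a = ±12/13. Taking a = 12/13: M21 - M12 = 240/169, M13 - M31 = 0, M32 - M23 = 0, giving b12 = -5/13, b13 = 0, b23 = 0, i.e. R = 12/13 - 5/13*e12.
Its e12 coefficient is negative, so report the other preimage -R.
Answer: -12/13 + 5/13*e12. Recall the cover is two-to-one: with M of trace 407/169, both preimages act alike, and the stated e12 sign chooses the sheet.


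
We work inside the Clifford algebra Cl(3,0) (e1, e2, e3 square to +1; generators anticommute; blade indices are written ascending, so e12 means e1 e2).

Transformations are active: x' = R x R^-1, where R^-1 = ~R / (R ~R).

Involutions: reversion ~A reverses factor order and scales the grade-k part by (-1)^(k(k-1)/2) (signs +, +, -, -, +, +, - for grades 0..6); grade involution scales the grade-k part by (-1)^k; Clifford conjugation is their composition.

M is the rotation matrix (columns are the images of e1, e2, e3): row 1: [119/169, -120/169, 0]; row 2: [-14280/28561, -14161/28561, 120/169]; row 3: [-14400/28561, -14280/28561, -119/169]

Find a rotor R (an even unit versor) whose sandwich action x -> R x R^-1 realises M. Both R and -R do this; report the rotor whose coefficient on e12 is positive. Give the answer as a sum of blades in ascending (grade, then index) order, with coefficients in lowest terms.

Method: write R = a + b12*e12 + b13*e13 + b23*e23 with a^2 + b12^2 + b13^2 + b23^2 = 1 (so R^-1 = ~R). Expanding the columns R e_j ~R gives tr M = 4a^2 - 1 and, from the antisymmetric part, M21 - M12 = -4a*b12, M13 - M31 = 4a*b13, M32 - M23 = -4a*b23.
Here tr M = -14161/28561, so a^2 = (1 + tr M)/4 = 3600/28561 and a = ±60/169. Taking a = 60/169: M21 - M12 = 6000/28561, M13 - M31 = 14400/28561, M32 - M23 = -34560/28561, giving b12 = -25/169, b13 = 60/169, b23 = 144/169, i.e. R = 60/169 - 25/169*e12 + 60/169*e13 + 144/169*e23.
Its e12 coefficient is negative, so report the other preimage -R.
Answer: -60/169 + 25/169*e12 - 60/169*e13 - 144/169*e23. Why the constraint matters: R and -R act identically through the sandwich — M has trace -14161/28561 either way — so only the sign condition on e12 picks one of the two preimages.
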